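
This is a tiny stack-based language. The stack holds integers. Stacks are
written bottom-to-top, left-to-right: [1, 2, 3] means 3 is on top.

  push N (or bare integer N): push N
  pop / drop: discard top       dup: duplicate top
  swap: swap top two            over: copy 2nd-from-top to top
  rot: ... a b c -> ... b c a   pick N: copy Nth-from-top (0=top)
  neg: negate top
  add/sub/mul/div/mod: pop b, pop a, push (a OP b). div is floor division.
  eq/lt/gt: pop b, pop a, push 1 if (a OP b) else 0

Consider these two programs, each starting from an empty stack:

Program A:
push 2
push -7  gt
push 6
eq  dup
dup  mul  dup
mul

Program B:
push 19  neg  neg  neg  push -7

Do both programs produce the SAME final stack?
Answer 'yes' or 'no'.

Answer: no

Derivation:
Program A trace:
  After 'push 2': [2]
  After 'push -7': [2, -7]
  After 'gt': [1]
  After 'push 6': [1, 6]
  After 'eq': [0]
  After 'dup': [0, 0]
  After 'dup': [0, 0, 0]
  After 'mul': [0, 0]
  After 'dup': [0, 0, 0]
  After 'mul': [0, 0]
Program A final stack: [0, 0]

Program B trace:
  After 'push 19': [19]
  After 'neg': [-19]
  After 'neg': [19]
  After 'neg': [-19]
  After 'push -7': [-19, -7]
Program B final stack: [-19, -7]
Same: no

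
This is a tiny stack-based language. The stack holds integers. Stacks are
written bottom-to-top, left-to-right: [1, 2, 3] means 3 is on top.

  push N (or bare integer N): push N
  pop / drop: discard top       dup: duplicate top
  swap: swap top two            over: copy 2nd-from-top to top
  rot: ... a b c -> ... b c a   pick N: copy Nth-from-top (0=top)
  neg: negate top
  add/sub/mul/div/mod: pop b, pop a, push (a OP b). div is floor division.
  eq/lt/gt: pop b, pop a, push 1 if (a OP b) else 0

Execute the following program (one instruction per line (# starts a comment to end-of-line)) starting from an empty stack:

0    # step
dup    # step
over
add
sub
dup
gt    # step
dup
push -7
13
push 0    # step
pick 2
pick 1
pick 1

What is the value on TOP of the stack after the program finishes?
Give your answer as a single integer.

After 'push 0': [0]
After 'dup': [0, 0]
After 'over': [0, 0, 0]
After 'add': [0, 0]
After 'sub': [0]
After 'dup': [0, 0]
After 'gt': [0]
After 'dup': [0, 0]
After 'push -7': [0, 0, -7]
After 'push 13': [0, 0, -7, 13]
After 'push 0': [0, 0, -7, 13, 0]
After 'pick 2': [0, 0, -7, 13, 0, -7]
After 'pick 1': [0, 0, -7, 13, 0, -7, 0]
After 'pick 1': [0, 0, -7, 13, 0, -7, 0, -7]

Answer: -7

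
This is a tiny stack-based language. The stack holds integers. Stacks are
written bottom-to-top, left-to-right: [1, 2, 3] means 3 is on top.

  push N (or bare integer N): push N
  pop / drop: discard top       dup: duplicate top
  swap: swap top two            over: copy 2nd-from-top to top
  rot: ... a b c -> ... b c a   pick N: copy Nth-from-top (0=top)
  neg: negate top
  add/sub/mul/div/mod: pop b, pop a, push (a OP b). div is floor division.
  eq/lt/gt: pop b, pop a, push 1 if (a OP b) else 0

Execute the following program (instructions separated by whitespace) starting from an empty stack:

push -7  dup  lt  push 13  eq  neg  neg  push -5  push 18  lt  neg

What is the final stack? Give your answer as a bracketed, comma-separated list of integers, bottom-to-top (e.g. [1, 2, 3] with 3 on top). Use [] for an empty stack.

Answer: [0, -1]

Derivation:
After 'push -7': [-7]
After 'dup': [-7, -7]
After 'lt': [0]
After 'push 13': [0, 13]
After 'eq': [0]
After 'neg': [0]
After 'neg': [0]
After 'push -5': [0, -5]
After 'push 18': [0, -5, 18]
After 'lt': [0, 1]
After 'neg': [0, -1]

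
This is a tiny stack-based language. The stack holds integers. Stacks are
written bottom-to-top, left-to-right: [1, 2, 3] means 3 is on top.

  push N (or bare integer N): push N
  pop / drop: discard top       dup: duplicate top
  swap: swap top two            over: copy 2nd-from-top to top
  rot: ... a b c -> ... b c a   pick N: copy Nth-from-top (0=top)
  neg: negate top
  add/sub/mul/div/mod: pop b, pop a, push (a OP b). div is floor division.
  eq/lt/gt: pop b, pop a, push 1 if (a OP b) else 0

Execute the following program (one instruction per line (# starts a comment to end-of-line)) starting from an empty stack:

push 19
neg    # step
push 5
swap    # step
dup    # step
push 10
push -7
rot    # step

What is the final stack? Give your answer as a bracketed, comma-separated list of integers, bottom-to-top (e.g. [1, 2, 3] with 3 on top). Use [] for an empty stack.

Answer: [5, -19, 10, -7, -19]

Derivation:
After 'push 19': [19]
After 'neg': [-19]
After 'push 5': [-19, 5]
After 'swap': [5, -19]
After 'dup': [5, -19, -19]
After 'push 10': [5, -19, -19, 10]
After 'push -7': [5, -19, -19, 10, -7]
After 'rot': [5, -19, 10, -7, -19]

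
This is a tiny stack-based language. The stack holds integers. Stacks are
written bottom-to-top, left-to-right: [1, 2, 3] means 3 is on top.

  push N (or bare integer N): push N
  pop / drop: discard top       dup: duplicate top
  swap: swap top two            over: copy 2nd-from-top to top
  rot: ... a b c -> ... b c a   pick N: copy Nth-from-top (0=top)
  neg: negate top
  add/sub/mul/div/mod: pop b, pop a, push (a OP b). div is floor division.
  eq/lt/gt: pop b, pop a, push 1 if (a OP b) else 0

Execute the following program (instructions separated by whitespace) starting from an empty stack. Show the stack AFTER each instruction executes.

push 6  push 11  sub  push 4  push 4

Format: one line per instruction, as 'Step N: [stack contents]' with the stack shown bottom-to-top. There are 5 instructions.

Step 1: [6]
Step 2: [6, 11]
Step 3: [-5]
Step 4: [-5, 4]
Step 5: [-5, 4, 4]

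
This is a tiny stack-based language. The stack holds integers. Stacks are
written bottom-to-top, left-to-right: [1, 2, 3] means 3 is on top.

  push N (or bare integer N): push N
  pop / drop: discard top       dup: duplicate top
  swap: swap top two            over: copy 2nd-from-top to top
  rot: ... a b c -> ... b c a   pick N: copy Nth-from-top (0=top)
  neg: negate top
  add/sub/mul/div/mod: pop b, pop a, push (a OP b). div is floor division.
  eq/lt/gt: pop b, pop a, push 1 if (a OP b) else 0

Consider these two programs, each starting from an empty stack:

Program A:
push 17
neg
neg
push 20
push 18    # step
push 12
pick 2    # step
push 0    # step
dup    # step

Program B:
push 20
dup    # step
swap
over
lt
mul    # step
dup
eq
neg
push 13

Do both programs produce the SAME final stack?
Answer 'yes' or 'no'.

Answer: no

Derivation:
Program A trace:
  After 'push 17': [17]
  After 'neg': [-17]
  After 'neg': [17]
  After 'push 20': [17, 20]
  After 'push 18': [17, 20, 18]
  After 'push 12': [17, 20, 18, 12]
  After 'pick 2': [17, 20, 18, 12, 20]
  After 'push 0': [17, 20, 18, 12, 20, 0]
  After 'dup': [17, 20, 18, 12, 20, 0, 0]
Program A final stack: [17, 20, 18, 12, 20, 0, 0]

Program B trace:
  After 'push 20': [20]
  After 'dup': [20, 20]
  After 'swap': [20, 20]
  After 'over': [20, 20, 20]
  After 'lt': [20, 0]
  After 'mul': [0]
  After 'dup': [0, 0]
  After 'eq': [1]
  After 'neg': [-1]
  After 'push 13': [-1, 13]
Program B final stack: [-1, 13]
Same: no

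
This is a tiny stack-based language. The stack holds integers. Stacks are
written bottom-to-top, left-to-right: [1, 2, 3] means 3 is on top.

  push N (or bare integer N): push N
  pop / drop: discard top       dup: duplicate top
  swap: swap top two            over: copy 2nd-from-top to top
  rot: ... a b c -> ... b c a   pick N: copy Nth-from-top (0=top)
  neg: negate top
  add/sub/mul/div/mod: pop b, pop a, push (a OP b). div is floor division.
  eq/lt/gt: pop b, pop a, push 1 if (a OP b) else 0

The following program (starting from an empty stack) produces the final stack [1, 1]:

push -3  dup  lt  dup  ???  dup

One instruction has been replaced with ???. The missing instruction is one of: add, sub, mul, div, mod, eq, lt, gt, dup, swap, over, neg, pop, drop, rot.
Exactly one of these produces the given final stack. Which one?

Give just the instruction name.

Stack before ???: [0, 0]
Stack after ???:  [1]
The instruction that transforms [0, 0] -> [1] is: eq

Answer: eq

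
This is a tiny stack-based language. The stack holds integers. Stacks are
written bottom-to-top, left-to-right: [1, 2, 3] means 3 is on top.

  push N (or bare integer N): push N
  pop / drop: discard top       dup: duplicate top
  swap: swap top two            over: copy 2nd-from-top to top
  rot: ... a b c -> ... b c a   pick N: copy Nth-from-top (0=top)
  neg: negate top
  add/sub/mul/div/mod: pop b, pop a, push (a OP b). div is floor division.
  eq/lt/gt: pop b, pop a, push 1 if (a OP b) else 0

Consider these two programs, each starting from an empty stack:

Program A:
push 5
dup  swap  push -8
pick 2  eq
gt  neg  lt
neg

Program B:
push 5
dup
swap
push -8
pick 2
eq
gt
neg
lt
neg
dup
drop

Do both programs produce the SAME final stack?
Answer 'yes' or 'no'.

Program A trace:
  After 'push 5': [5]
  After 'dup': [5, 5]
  After 'swap': [5, 5]
  After 'push -8': [5, 5, -8]
  After 'pick 2': [5, 5, -8, 5]
  After 'eq': [5, 5, 0]
  After 'gt': [5, 1]
  After 'neg': [5, -1]
  After 'lt': [0]
  After 'neg': [0]
Program A final stack: [0]

Program B trace:
  After 'push 5': [5]
  After 'dup': [5, 5]
  After 'swap': [5, 5]
  After 'push -8': [5, 5, -8]
  After 'pick 2': [5, 5, -8, 5]
  After 'eq': [5, 5, 0]
  After 'gt': [5, 1]
  After 'neg': [5, -1]
  After 'lt': [0]
  After 'neg': [0]
  After 'dup': [0, 0]
  After 'drop': [0]
Program B final stack: [0]
Same: yes

Answer: yes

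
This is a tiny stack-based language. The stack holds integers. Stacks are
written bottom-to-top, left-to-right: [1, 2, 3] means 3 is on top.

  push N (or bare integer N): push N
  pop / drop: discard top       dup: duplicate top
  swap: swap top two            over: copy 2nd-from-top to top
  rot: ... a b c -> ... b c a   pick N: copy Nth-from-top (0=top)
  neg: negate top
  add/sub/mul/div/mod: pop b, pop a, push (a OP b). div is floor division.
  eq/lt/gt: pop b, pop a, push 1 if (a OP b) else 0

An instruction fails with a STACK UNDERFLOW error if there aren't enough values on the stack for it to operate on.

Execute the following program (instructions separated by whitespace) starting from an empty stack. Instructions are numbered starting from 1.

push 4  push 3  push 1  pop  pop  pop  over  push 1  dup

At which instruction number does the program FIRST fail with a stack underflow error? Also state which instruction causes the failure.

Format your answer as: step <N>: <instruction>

Answer: step 7: over

Derivation:
Step 1 ('push 4'): stack = [4], depth = 1
Step 2 ('push 3'): stack = [4, 3], depth = 2
Step 3 ('push 1'): stack = [4, 3, 1], depth = 3
Step 4 ('pop'): stack = [4, 3], depth = 2
Step 5 ('pop'): stack = [4], depth = 1
Step 6 ('pop'): stack = [], depth = 0
Step 7 ('over'): needs 2 value(s) but depth is 0 — STACK UNDERFLOW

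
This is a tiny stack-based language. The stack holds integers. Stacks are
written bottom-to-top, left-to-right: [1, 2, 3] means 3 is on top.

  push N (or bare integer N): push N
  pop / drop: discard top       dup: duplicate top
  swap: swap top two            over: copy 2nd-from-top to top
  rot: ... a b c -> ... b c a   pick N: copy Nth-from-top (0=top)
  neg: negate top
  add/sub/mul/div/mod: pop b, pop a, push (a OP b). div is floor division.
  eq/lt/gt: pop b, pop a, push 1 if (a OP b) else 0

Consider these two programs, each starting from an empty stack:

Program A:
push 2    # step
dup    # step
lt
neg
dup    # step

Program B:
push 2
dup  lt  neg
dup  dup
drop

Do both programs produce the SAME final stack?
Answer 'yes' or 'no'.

Answer: yes

Derivation:
Program A trace:
  After 'push 2': [2]
  After 'dup': [2, 2]
  After 'lt': [0]
  After 'neg': [0]
  After 'dup': [0, 0]
Program A final stack: [0, 0]

Program B trace:
  After 'push 2': [2]
  After 'dup': [2, 2]
  After 'lt': [0]
  After 'neg': [0]
  After 'dup': [0, 0]
  After 'dup': [0, 0, 0]
  After 'drop': [0, 0]
Program B final stack: [0, 0]
Same: yes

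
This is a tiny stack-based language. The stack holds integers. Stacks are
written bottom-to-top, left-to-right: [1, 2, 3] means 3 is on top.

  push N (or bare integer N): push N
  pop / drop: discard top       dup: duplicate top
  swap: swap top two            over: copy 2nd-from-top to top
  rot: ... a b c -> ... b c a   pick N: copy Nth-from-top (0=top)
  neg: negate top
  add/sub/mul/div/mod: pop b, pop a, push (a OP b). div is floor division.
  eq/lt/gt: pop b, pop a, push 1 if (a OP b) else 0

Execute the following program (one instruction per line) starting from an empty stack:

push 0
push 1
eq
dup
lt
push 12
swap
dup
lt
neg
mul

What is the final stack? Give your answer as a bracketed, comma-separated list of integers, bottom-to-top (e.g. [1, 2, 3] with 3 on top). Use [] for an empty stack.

Answer: [0]

Derivation:
After 'push 0': [0]
After 'push 1': [0, 1]
After 'eq': [0]
After 'dup': [0, 0]
After 'lt': [0]
After 'push 12': [0, 12]
After 'swap': [12, 0]
After 'dup': [12, 0, 0]
After 'lt': [12, 0]
After 'neg': [12, 0]
After 'mul': [0]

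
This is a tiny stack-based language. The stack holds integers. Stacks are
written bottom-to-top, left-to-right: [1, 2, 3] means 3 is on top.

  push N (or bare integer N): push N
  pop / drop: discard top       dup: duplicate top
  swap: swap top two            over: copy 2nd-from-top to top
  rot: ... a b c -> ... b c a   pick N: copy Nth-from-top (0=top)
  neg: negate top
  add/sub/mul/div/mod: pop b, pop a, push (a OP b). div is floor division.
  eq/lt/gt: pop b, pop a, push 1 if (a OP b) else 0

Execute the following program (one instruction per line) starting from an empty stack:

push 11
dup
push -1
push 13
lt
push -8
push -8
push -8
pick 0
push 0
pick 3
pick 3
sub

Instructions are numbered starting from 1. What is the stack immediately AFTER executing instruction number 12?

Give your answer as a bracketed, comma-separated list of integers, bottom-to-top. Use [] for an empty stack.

Step 1 ('push 11'): [11]
Step 2 ('dup'): [11, 11]
Step 3 ('push -1'): [11, 11, -1]
Step 4 ('push 13'): [11, 11, -1, 13]
Step 5 ('lt'): [11, 11, 1]
Step 6 ('push -8'): [11, 11, 1, -8]
Step 7 ('push -8'): [11, 11, 1, -8, -8]
Step 8 ('push -8'): [11, 11, 1, -8, -8, -8]
Step 9 ('pick 0'): [11, 11, 1, -8, -8, -8, -8]
Step 10 ('push 0'): [11, 11, 1, -8, -8, -8, -8, 0]
Step 11 ('pick 3'): [11, 11, 1, -8, -8, -8, -8, 0, -8]
Step 12 ('pick 3'): [11, 11, 1, -8, -8, -8, -8, 0, -8, -8]

Answer: [11, 11, 1, -8, -8, -8, -8, 0, -8, -8]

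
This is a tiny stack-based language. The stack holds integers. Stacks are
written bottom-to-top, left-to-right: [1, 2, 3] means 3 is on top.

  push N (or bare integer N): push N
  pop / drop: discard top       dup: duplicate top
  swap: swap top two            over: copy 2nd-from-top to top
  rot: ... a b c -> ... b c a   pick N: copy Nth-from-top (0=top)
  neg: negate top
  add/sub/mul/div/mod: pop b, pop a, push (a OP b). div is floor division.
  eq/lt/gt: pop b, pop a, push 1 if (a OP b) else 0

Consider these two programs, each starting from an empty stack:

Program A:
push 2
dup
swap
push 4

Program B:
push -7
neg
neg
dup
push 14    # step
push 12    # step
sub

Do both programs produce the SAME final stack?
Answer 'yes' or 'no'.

Answer: no

Derivation:
Program A trace:
  After 'push 2': [2]
  After 'dup': [2, 2]
  After 'swap': [2, 2]
  After 'push 4': [2, 2, 4]
Program A final stack: [2, 2, 4]

Program B trace:
  After 'push -7': [-7]
  After 'neg': [7]
  After 'neg': [-7]
  After 'dup': [-7, -7]
  After 'push 14': [-7, -7, 14]
  After 'push 12': [-7, -7, 14, 12]
  After 'sub': [-7, -7, 2]
Program B final stack: [-7, -7, 2]
Same: no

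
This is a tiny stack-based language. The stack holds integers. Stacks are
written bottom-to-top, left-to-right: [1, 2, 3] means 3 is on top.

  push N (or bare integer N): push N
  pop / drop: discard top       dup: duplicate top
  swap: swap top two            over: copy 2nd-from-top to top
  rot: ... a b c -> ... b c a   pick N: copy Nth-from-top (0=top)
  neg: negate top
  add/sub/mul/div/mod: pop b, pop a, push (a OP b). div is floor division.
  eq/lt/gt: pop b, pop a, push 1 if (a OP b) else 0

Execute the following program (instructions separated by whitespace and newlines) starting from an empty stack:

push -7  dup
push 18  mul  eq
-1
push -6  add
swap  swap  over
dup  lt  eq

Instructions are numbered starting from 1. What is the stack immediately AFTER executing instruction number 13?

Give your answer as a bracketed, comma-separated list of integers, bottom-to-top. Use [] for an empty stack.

Step 1 ('push -7'): [-7]
Step 2 ('dup'): [-7, -7]
Step 3 ('push 18'): [-7, -7, 18]
Step 4 ('mul'): [-7, -126]
Step 5 ('eq'): [0]
Step 6 ('-1'): [0, -1]
Step 7 ('push -6'): [0, -1, -6]
Step 8 ('add'): [0, -7]
Step 9 ('swap'): [-7, 0]
Step 10 ('swap'): [0, -7]
Step 11 ('over'): [0, -7, 0]
Step 12 ('dup'): [0, -7, 0, 0]
Step 13 ('lt'): [0, -7, 0]

Answer: [0, -7, 0]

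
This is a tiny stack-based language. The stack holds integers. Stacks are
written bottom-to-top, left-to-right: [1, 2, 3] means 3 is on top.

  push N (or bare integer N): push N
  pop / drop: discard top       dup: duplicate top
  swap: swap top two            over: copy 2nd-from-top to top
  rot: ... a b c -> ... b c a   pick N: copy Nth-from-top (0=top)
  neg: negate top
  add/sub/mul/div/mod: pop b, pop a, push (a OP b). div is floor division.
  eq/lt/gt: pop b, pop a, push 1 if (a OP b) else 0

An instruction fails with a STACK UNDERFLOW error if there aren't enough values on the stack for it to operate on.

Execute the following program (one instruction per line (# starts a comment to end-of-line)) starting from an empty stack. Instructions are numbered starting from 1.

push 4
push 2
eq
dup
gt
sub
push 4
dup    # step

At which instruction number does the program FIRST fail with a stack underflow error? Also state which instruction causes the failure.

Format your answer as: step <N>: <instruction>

Answer: step 6: sub

Derivation:
Step 1 ('push 4'): stack = [4], depth = 1
Step 2 ('push 2'): stack = [4, 2], depth = 2
Step 3 ('eq'): stack = [0], depth = 1
Step 4 ('dup'): stack = [0, 0], depth = 2
Step 5 ('gt'): stack = [0], depth = 1
Step 6 ('sub'): needs 2 value(s) but depth is 1 — STACK UNDERFLOW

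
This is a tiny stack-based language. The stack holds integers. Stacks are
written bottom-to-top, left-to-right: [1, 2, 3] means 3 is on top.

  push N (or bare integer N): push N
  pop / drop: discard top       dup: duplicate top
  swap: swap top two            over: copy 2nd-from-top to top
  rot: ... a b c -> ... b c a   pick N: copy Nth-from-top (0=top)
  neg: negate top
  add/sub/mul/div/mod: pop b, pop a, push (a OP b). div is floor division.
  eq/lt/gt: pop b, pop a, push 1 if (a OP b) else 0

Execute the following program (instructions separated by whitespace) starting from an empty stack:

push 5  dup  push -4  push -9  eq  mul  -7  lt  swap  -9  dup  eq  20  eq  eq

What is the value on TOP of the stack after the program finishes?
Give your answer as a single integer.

Answer: 0

Derivation:
After 'push 5': [5]
After 'dup': [5, 5]
After 'push -4': [5, 5, -4]
After 'push -9': [5, 5, -4, -9]
After 'eq': [5, 5, 0]
After 'mul': [5, 0]
After 'push -7': [5, 0, -7]
After 'lt': [5, 0]
After 'swap': [0, 5]
After 'push -9': [0, 5, -9]
After 'dup': [0, 5, -9, -9]
After 'eq': [0, 5, 1]
After 'push 20': [0, 5, 1, 20]
After 'eq': [0, 5, 0]
After 'eq': [0, 0]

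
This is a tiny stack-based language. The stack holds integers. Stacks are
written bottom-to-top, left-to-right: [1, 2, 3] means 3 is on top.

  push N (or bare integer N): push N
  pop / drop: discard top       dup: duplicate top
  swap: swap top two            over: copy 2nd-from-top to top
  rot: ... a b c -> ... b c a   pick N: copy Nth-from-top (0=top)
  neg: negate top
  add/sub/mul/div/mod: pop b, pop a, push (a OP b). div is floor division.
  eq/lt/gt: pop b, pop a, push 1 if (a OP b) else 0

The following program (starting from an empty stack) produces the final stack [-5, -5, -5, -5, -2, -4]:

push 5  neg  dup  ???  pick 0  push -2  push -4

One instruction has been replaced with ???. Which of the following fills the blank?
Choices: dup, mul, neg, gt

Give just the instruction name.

Answer: dup

Derivation:
Stack before ???: [-5, -5]
Stack after ???:  [-5, -5, -5]
Checking each choice:
  dup: MATCH
  mul: produces [25, 25, -2, -4]
  neg: produces [-5, 5, 5, -2, -4]
  gt: produces [0, 0, -2, -4]


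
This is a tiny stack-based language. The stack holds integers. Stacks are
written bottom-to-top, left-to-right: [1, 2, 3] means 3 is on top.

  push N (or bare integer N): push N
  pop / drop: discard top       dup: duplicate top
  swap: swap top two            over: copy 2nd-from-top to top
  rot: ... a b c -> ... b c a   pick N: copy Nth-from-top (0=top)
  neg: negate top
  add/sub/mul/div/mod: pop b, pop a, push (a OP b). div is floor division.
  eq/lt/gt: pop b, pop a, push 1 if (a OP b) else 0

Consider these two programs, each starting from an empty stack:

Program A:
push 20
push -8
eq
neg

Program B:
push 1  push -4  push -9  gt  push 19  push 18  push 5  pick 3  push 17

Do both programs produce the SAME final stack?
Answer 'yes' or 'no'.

Answer: no

Derivation:
Program A trace:
  After 'push 20': [20]
  After 'push -8': [20, -8]
  After 'eq': [0]
  After 'neg': [0]
Program A final stack: [0]

Program B trace:
  After 'push 1': [1]
  After 'push -4': [1, -4]
  After 'push -9': [1, -4, -9]
  After 'gt': [1, 1]
  After 'push 19': [1, 1, 19]
  After 'push 18': [1, 1, 19, 18]
  After 'push 5': [1, 1, 19, 18, 5]
  After 'pick 3': [1, 1, 19, 18, 5, 1]
  After 'push 17': [1, 1, 19, 18, 5, 1, 17]
Program B final stack: [1, 1, 19, 18, 5, 1, 17]
Same: no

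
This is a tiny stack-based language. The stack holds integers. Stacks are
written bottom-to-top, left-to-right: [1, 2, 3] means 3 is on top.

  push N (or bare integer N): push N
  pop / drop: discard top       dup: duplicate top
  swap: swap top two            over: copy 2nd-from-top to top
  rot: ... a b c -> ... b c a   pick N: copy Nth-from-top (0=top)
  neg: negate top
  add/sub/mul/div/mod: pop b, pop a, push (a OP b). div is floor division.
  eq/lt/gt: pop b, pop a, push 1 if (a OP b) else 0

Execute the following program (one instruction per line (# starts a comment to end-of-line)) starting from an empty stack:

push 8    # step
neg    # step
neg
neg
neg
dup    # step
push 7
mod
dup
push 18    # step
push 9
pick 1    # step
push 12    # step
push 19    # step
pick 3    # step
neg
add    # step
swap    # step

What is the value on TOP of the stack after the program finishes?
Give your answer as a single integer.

After 'push 8': [8]
After 'neg': [-8]
After 'neg': [8]
After 'neg': [-8]
After 'neg': [8]
After 'dup': [8, 8]
After 'push 7': [8, 8, 7]
After 'mod': [8, 1]
After 'dup': [8, 1, 1]
After 'push 18': [8, 1, 1, 18]
After 'push 9': [8, 1, 1, 18, 9]
After 'pick 1': [8, 1, 1, 18, 9, 18]
After 'push 12': [8, 1, 1, 18, 9, 18, 12]
After 'push 19': [8, 1, 1, 18, 9, 18, 12, 19]
After 'pick 3': [8, 1, 1, 18, 9, 18, 12, 19, 9]
After 'neg': [8, 1, 1, 18, 9, 18, 12, 19, -9]
After 'add': [8, 1, 1, 18, 9, 18, 12, 10]
After 'swap': [8, 1, 1, 18, 9, 18, 10, 12]

Answer: 12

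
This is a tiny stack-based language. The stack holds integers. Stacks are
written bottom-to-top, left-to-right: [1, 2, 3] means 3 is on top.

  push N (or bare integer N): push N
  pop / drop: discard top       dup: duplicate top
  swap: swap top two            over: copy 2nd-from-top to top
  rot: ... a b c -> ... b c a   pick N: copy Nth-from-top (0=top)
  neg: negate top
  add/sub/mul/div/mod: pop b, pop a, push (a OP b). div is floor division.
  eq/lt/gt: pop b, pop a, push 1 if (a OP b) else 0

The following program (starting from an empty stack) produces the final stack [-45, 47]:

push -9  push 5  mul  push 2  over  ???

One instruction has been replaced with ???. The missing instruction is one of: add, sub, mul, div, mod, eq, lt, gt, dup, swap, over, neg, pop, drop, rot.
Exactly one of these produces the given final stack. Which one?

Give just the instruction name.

Stack before ???: [-45, 2, -45]
Stack after ???:  [-45, 47]
The instruction that transforms [-45, 2, -45] -> [-45, 47] is: sub

Answer: sub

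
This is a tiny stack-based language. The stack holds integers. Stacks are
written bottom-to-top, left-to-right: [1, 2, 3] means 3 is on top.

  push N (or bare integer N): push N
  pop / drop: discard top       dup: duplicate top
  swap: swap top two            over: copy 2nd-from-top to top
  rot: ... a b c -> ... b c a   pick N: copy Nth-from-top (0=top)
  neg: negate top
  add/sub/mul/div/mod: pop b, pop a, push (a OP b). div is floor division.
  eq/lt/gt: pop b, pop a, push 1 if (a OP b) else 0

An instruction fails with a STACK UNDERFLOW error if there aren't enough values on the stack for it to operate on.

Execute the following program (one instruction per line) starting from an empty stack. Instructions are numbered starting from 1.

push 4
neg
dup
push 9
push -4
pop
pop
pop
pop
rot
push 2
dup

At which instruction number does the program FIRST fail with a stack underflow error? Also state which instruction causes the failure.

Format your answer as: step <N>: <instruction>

Step 1 ('push 4'): stack = [4], depth = 1
Step 2 ('neg'): stack = [-4], depth = 1
Step 3 ('dup'): stack = [-4, -4], depth = 2
Step 4 ('push 9'): stack = [-4, -4, 9], depth = 3
Step 5 ('push -4'): stack = [-4, -4, 9, -4], depth = 4
Step 6 ('pop'): stack = [-4, -4, 9], depth = 3
Step 7 ('pop'): stack = [-4, -4], depth = 2
Step 8 ('pop'): stack = [-4], depth = 1
Step 9 ('pop'): stack = [], depth = 0
Step 10 ('rot'): needs 3 value(s) but depth is 0 — STACK UNDERFLOW

Answer: step 10: rot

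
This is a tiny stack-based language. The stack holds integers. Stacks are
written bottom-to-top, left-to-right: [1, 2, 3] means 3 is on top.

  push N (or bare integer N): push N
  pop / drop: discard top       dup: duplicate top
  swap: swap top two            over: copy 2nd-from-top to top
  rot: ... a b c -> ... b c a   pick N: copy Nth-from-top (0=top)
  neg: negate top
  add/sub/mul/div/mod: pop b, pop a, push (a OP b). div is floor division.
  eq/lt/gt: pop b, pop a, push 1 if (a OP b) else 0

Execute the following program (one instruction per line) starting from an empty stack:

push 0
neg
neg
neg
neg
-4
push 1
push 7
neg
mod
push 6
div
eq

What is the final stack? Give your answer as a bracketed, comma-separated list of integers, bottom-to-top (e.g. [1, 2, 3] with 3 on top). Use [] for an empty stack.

Answer: [0, 0]

Derivation:
After 'push 0': [0]
After 'neg': [0]
After 'neg': [0]
After 'neg': [0]
After 'neg': [0]
After 'push -4': [0, -4]
After 'push 1': [0, -4, 1]
After 'push 7': [0, -4, 1, 7]
After 'neg': [0, -4, 1, -7]
After 'mod': [0, -4, -6]
After 'push 6': [0, -4, -6, 6]
After 'div': [0, -4, -1]
After 'eq': [0, 0]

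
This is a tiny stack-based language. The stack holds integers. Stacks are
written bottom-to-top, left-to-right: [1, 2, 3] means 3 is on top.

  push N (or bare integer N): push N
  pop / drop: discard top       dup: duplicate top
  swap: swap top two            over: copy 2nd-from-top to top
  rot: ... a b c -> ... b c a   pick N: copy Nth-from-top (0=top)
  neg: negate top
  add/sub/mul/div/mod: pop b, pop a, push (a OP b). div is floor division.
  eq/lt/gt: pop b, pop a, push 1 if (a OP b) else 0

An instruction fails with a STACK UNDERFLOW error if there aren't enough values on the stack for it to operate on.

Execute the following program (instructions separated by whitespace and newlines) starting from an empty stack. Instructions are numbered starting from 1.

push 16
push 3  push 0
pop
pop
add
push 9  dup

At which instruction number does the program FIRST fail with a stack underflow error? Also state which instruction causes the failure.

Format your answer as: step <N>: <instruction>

Step 1 ('push 16'): stack = [16], depth = 1
Step 2 ('push 3'): stack = [16, 3], depth = 2
Step 3 ('push 0'): stack = [16, 3, 0], depth = 3
Step 4 ('pop'): stack = [16, 3], depth = 2
Step 5 ('pop'): stack = [16], depth = 1
Step 6 ('add'): needs 2 value(s) but depth is 1 — STACK UNDERFLOW

Answer: step 6: add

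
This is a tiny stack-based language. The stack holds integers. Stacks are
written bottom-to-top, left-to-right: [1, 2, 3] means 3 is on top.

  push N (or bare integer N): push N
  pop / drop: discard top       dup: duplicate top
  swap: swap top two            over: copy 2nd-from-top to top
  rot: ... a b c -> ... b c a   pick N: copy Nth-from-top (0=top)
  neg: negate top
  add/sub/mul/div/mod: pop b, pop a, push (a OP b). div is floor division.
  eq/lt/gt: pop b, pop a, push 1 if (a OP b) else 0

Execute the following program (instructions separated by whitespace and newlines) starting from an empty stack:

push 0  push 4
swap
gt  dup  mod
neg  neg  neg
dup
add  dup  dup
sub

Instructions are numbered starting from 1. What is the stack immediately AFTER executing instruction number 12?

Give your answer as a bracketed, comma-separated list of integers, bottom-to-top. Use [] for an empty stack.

Step 1 ('push 0'): [0]
Step 2 ('push 4'): [0, 4]
Step 3 ('swap'): [4, 0]
Step 4 ('gt'): [1]
Step 5 ('dup'): [1, 1]
Step 6 ('mod'): [0]
Step 7 ('neg'): [0]
Step 8 ('neg'): [0]
Step 9 ('neg'): [0]
Step 10 ('dup'): [0, 0]
Step 11 ('add'): [0]
Step 12 ('dup'): [0, 0]

Answer: [0, 0]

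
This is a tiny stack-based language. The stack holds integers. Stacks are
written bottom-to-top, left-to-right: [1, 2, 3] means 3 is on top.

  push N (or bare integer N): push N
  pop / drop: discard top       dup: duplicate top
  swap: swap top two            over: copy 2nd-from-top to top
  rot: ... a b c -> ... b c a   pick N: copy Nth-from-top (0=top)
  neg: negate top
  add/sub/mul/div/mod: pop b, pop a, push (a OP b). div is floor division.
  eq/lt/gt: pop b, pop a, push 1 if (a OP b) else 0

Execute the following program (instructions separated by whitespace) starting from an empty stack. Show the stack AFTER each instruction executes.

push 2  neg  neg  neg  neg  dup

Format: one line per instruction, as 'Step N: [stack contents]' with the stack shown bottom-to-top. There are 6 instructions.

Step 1: [2]
Step 2: [-2]
Step 3: [2]
Step 4: [-2]
Step 5: [2]
Step 6: [2, 2]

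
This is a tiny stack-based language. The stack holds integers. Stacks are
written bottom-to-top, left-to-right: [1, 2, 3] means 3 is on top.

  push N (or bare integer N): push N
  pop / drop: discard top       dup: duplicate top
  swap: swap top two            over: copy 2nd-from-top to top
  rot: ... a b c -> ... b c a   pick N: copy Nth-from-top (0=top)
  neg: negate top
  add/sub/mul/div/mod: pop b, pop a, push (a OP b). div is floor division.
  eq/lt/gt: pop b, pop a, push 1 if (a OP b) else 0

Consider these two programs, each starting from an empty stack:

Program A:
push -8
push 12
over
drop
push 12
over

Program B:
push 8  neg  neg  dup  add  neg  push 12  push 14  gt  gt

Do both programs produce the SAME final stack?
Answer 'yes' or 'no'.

Program A trace:
  After 'push -8': [-8]
  After 'push 12': [-8, 12]
  After 'over': [-8, 12, -8]
  After 'drop': [-8, 12]
  After 'push 12': [-8, 12, 12]
  After 'over': [-8, 12, 12, 12]
Program A final stack: [-8, 12, 12, 12]

Program B trace:
  After 'push 8': [8]
  After 'neg': [-8]
  After 'neg': [8]
  After 'dup': [8, 8]
  After 'add': [16]
  After 'neg': [-16]
  After 'push 12': [-16, 12]
  After 'push 14': [-16, 12, 14]
  After 'gt': [-16, 0]
  After 'gt': [0]
Program B final stack: [0]
Same: no

Answer: no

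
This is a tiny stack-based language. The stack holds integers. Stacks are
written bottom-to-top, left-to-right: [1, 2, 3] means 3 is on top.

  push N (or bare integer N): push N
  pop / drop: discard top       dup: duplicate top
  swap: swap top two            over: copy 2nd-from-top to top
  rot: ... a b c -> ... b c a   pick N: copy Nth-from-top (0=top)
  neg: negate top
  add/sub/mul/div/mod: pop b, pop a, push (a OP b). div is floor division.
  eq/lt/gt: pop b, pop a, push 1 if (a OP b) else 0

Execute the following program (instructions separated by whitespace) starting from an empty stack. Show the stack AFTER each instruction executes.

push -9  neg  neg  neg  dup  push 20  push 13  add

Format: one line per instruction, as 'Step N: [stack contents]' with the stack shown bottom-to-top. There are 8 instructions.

Step 1: [-9]
Step 2: [9]
Step 3: [-9]
Step 4: [9]
Step 5: [9, 9]
Step 6: [9, 9, 20]
Step 7: [9, 9, 20, 13]
Step 8: [9, 9, 33]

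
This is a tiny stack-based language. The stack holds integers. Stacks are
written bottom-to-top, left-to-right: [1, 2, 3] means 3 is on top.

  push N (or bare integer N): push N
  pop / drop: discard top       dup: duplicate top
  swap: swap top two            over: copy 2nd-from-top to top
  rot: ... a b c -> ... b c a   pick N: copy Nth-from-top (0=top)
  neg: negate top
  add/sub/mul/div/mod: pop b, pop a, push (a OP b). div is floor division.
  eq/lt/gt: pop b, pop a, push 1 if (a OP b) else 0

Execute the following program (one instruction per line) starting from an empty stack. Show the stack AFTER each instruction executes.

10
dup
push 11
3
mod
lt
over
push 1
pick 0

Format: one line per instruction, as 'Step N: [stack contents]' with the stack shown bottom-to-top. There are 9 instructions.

Step 1: [10]
Step 2: [10, 10]
Step 3: [10, 10, 11]
Step 4: [10, 10, 11, 3]
Step 5: [10, 10, 2]
Step 6: [10, 0]
Step 7: [10, 0, 10]
Step 8: [10, 0, 10, 1]
Step 9: [10, 0, 10, 1, 1]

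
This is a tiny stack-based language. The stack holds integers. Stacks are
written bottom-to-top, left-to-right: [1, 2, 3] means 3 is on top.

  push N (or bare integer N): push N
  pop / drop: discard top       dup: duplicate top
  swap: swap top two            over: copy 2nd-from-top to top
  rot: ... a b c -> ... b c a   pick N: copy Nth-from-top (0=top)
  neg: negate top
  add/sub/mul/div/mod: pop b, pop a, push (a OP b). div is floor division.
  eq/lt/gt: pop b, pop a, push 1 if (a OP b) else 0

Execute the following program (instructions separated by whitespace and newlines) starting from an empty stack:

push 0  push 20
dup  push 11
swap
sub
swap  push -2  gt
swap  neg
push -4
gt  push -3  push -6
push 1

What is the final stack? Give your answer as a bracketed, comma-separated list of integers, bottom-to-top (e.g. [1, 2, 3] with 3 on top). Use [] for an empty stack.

Answer: [0, 1, 1, -3, -6, 1]

Derivation:
After 'push 0': [0]
After 'push 20': [0, 20]
After 'dup': [0, 20, 20]
After 'push 11': [0, 20, 20, 11]
After 'swap': [0, 20, 11, 20]
After 'sub': [0, 20, -9]
After 'swap': [0, -9, 20]
After 'push -2': [0, -9, 20, -2]
After 'gt': [0, -9, 1]
After 'swap': [0, 1, -9]
After 'neg': [0, 1, 9]
After 'push -4': [0, 1, 9, -4]
After 'gt': [0, 1, 1]
After 'push -3': [0, 1, 1, -3]
After 'push -6': [0, 1, 1, -3, -6]
After 'push 1': [0, 1, 1, -3, -6, 1]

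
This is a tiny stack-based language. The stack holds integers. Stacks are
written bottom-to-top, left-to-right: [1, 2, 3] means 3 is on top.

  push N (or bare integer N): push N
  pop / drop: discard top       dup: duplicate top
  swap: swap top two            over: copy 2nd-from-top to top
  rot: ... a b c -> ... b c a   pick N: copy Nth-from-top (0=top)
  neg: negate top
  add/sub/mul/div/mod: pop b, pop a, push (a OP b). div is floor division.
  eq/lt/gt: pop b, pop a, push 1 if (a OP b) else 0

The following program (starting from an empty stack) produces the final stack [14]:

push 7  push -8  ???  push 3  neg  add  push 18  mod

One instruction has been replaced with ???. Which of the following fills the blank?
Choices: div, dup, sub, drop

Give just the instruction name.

Answer: div

Derivation:
Stack before ???: [7, -8]
Stack after ???:  [-1]
Checking each choice:
  div: MATCH
  dup: produces [7, -8, 7]
  sub: produces [12]
  drop: produces [4]


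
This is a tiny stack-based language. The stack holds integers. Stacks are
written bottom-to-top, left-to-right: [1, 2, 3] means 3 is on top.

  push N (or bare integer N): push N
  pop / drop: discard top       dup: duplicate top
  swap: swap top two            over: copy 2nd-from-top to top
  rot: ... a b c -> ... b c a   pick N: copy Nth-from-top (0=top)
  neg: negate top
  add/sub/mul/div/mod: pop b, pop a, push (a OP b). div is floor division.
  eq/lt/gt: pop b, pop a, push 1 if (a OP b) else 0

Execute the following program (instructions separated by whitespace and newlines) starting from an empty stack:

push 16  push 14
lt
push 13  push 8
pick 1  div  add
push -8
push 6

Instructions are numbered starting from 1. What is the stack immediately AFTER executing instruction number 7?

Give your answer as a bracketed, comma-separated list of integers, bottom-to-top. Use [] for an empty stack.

Answer: [0, 13, 0]

Derivation:
Step 1 ('push 16'): [16]
Step 2 ('push 14'): [16, 14]
Step 3 ('lt'): [0]
Step 4 ('push 13'): [0, 13]
Step 5 ('push 8'): [0, 13, 8]
Step 6 ('pick 1'): [0, 13, 8, 13]
Step 7 ('div'): [0, 13, 0]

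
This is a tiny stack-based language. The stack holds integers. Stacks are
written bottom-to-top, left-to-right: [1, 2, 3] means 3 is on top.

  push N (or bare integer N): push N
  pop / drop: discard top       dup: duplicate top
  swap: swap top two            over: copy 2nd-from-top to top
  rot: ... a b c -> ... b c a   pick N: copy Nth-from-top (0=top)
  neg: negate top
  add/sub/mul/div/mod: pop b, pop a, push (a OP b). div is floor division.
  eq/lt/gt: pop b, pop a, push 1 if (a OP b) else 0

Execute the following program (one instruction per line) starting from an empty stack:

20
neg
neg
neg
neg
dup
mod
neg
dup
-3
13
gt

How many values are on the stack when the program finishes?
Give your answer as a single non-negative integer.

After 'push 20': stack = [20] (depth 1)
After 'neg': stack = [-20] (depth 1)
After 'neg': stack = [20] (depth 1)
After 'neg': stack = [-20] (depth 1)
After 'neg': stack = [20] (depth 1)
After 'dup': stack = [20, 20] (depth 2)
After 'mod': stack = [0] (depth 1)
After 'neg': stack = [0] (depth 1)
After 'dup': stack = [0, 0] (depth 2)
After 'push -3': stack = [0, 0, -3] (depth 3)
After 'push 13': stack = [0, 0, -3, 13] (depth 4)
After 'gt': stack = [0, 0, 0] (depth 3)

Answer: 3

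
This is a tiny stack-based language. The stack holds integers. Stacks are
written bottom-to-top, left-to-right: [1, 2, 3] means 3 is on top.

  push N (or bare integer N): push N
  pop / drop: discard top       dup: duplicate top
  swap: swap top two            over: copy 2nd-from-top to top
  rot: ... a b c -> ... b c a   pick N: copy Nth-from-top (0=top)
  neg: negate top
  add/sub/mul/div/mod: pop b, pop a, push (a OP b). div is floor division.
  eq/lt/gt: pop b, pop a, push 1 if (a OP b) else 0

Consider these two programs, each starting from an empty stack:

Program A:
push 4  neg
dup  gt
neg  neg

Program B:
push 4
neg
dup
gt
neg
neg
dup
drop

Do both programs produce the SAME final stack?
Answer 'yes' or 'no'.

Answer: yes

Derivation:
Program A trace:
  After 'push 4': [4]
  After 'neg': [-4]
  After 'dup': [-4, -4]
  After 'gt': [0]
  After 'neg': [0]
  After 'neg': [0]
Program A final stack: [0]

Program B trace:
  After 'push 4': [4]
  After 'neg': [-4]
  After 'dup': [-4, -4]
  After 'gt': [0]
  After 'neg': [0]
  After 'neg': [0]
  After 'dup': [0, 0]
  After 'drop': [0]
Program B final stack: [0]
Same: yes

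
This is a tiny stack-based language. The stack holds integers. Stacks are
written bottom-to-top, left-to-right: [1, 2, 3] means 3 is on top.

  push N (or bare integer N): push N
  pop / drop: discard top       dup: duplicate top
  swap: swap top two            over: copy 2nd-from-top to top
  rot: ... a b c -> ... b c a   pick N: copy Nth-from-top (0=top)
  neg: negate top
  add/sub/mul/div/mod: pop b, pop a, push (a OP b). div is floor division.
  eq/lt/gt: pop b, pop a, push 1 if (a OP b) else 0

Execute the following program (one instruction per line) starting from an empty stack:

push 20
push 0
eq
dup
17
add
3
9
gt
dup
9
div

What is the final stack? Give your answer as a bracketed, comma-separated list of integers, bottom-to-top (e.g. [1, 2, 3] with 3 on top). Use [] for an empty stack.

Answer: [0, 17, 0, 0]

Derivation:
After 'push 20': [20]
After 'push 0': [20, 0]
After 'eq': [0]
After 'dup': [0, 0]
After 'push 17': [0, 0, 17]
After 'add': [0, 17]
After 'push 3': [0, 17, 3]
After 'push 9': [0, 17, 3, 9]
After 'gt': [0, 17, 0]
After 'dup': [0, 17, 0, 0]
After 'push 9': [0, 17, 0, 0, 9]
After 'div': [0, 17, 0, 0]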